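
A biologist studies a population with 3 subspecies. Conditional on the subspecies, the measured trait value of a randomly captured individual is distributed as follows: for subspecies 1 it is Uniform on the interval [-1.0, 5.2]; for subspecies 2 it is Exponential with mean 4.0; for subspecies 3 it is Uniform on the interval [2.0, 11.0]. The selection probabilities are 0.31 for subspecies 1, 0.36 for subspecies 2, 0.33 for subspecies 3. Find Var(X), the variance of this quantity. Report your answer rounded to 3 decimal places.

12.106

Per component, 1: μ=2.1, E[X²]=7.61333; 2: μ=4, E[X²]=32; 3: μ=6.5, E[X²]=49.
E[X] = 0.31·2.1 + 0.36·4 + 0.33·6.5 = 4.236.
E[X²] = 0.31·7.61333 + 0.36·32 + 0.33·49 = 30.0501.
Var(X) = E[X²] − (E[X])² = 30.0501 − 17.9437 = 12.1064.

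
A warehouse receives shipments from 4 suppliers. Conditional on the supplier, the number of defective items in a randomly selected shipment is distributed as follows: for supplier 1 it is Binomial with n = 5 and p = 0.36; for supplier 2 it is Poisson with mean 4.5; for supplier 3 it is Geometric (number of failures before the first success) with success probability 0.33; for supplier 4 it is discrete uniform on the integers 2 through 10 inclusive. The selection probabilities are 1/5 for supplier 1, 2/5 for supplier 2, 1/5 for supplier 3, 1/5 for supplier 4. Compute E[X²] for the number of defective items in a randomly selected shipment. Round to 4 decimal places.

For each component E[X²] = Var + (mean)², giving 1: 4.392; 2: 24.75; 3: 10.2746; 4: 42.6667.
Overall E[X²] = 0.2·4.392 + 0.4·24.75 + 0.2·10.2746 + 0.2·42.6667 = 21.3666.

21.3666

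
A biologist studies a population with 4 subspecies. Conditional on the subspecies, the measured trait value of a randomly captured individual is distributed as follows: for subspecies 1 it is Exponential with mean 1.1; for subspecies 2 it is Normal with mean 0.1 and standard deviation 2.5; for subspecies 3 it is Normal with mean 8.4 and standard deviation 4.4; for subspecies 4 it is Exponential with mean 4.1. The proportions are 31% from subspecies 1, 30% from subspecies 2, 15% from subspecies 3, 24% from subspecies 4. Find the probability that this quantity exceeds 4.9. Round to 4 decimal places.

Conditional on each subspecies, P(X > 4.9): 1: 0.0116256; 2: 0.0274289; 3: 0.786825; 4: 0.302667.
By total probability, P(X > 4.9) = 0.31·0.0116256 + 0.3·0.0274289 + 0.15·0.786825 + 0.24·0.302667 = 0.202497.

0.2025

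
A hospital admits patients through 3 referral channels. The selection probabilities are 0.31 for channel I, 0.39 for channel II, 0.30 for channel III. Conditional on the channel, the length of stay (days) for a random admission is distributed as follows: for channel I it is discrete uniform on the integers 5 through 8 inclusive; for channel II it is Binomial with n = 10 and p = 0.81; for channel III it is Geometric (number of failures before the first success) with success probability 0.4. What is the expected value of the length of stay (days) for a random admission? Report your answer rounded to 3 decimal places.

5.624

Component means — I: 6.5; II: 8.1; III: 1.5.
E[X] = 0.31·6.5 + 0.39·8.1 + 0.3·1.5 = 5.624.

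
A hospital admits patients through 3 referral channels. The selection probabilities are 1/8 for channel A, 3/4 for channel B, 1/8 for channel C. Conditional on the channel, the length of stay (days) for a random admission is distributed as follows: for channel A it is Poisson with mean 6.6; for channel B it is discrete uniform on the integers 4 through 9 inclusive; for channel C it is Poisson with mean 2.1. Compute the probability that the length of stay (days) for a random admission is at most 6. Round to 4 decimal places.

0.5631

Conditional on each channel, P(X ≤ 6): A: 0.510839; B: 0.5; C: 0.994138.
By total probability, P(X ≤ 6) = 0.125·0.510839 + 0.75·0.5 + 0.125·0.994138 = 0.563122.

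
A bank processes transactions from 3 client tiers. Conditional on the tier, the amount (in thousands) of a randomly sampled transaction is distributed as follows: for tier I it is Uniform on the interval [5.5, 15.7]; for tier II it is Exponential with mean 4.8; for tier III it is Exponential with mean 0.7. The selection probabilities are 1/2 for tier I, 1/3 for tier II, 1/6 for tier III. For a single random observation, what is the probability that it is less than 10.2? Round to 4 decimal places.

Conditional on each tier, P(X < 10.2): I: 0.460784; II: 0.880567; III: 1.
By total probability, P(X < 10.2) = 0.5·0.460784 + 0.333333·0.880567 + 0.166667·1 = 0.690581.

0.6906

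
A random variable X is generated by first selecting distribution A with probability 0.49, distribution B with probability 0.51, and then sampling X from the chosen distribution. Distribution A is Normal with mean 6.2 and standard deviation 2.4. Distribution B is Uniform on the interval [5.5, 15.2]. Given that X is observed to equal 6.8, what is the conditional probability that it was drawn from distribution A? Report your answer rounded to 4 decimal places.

0.6002

Likelihoods f(6.8 | ·): A: 0.161112; B: 0.103093.
Posterior ∝ prior × likelihood. Numerator for A: 0.49·0.161112 = 0.0789447.
Normalizing constant: 0.49·0.161112 + 0.51·0.103093 = 0.131522.
P(A | observation) = 0.0789447 / 0.131522 = 0.60024.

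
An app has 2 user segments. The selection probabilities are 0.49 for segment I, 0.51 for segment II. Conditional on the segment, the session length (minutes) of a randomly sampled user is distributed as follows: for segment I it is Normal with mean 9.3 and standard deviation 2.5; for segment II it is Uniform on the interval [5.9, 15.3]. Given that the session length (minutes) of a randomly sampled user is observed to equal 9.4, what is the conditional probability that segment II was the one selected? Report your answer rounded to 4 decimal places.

Likelihoods f(9.4 | ·): I: 0.159449; II: 0.106383.
Posterior ∝ prior × likelihood. Numerator for II: 0.51·0.106383 = 0.0542553.
Normalizing constant: 0.49·0.159449 + 0.51·0.106383 = 0.132385.
P(II | observation) = 0.0542553 / 0.132385 = 0.409828.

0.4098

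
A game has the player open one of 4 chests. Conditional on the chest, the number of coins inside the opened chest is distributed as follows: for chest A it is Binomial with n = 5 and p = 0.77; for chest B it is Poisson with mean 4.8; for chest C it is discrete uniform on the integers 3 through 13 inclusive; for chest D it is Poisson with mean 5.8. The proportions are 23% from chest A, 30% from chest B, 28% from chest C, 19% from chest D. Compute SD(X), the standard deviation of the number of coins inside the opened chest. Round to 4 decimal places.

2.8386

Per component, A: μ=3.85, E[X²]=15.708; B: μ=4.8, E[X²]=27.84; C: μ=8, E[X²]=74; D: μ=5.8, E[X²]=39.44.
E[X] = 0.23·3.85 + 0.3·4.8 + 0.28·8 + 0.19·5.8 = 5.6675.
E[X²] = 0.23·15.708 + 0.3·27.84 + 0.28·74 + 0.19·39.44 = 40.1784.
Var(X) = E[X²] − (E[X])² = 40.1784 − 32.1206 = 8.05788.
SD(X) = √8.05788 = 2.83864.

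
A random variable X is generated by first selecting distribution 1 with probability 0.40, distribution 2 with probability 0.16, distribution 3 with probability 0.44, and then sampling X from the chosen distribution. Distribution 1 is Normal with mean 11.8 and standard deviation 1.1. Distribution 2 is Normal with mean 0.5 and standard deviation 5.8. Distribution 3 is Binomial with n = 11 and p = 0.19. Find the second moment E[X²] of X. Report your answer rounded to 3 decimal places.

For each component E[X²] = Var + (mean)², giving 1: 140.45; 2: 33.89; 3: 6.061.
Overall E[X²] = 0.4·140.45 + 0.16·33.89 + 0.44·6.061 = 64.2692.

64.269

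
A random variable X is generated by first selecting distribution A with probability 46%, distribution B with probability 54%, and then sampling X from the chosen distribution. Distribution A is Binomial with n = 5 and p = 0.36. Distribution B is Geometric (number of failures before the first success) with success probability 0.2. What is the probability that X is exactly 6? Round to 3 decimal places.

Conditional on each component, P(X = 6): A: 0; B: 0.0524288.
By total probability, P(X = 6) = 0.46·0 + 0.54·0.0524288 = 0.0283116.

0.028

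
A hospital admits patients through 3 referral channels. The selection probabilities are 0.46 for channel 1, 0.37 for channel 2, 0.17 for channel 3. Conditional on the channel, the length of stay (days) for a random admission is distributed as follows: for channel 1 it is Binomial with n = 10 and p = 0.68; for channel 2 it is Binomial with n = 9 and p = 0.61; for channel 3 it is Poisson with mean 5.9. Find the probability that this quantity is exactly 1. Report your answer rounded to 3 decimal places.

Conditional on each channel, P(X = 1): 1: 0.000239254; 2: 0.00293825; 3: 0.0161627.
By total probability, P(X = 1) = 0.46·0.000239254 + 0.37·0.00293825 + 0.17·0.0161627 = 0.00394487.

0.004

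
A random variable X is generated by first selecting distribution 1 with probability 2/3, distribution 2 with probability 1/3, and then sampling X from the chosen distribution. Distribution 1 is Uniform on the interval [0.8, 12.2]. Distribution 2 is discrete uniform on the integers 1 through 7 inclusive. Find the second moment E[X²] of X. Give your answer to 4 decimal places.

For each component E[X²] = Var + (mean)², giving 1: 53.08; 2: 20.
Overall E[X²] = 0.666667·53.08 + 0.333333·20 = 42.0533.

42.0533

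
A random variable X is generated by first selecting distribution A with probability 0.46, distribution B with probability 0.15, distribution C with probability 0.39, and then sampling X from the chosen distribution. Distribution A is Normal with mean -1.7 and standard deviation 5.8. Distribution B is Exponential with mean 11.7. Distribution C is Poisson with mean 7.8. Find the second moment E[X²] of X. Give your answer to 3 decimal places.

For each component E[X²] = Var + (mean)², giving A: 36.53; B: 273.78; C: 68.64.
Overall E[X²] = 0.46·36.53 + 0.15·273.78 + 0.39·68.64 = 84.6404.

84.640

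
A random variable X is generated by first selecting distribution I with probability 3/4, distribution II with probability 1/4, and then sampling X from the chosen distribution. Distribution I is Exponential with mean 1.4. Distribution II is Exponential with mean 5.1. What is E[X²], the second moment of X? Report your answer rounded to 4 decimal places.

15.9450

For each component E[X²] = Var + (mean)², giving I: 3.92; II: 52.02.
Overall E[X²] = 0.75·3.92 + 0.25·52.02 = 15.945.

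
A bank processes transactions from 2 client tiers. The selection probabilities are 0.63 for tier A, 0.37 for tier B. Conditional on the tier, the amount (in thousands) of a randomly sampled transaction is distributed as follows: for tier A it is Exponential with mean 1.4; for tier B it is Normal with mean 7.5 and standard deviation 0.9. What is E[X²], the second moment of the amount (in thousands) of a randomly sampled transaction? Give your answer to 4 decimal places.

23.5818

For each component E[X²] = Var + (mean)², giving A: 3.92; B: 57.06.
Overall E[X²] = 0.63·3.92 + 0.37·57.06 = 23.5818.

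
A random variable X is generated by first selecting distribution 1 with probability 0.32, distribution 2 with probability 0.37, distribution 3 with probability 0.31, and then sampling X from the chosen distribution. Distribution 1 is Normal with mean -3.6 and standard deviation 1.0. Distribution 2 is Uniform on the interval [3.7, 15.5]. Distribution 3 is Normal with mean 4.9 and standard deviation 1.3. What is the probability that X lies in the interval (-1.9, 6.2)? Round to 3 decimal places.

Conditional on each component, P(-1.9 < X < 6.2): 1: 0.0445655; 2: 0.211864; 3: 0.841345.
By total probability, P(-1.9 < X < 6.2) = 0.32·0.0445655 + 0.37·0.211864 + 0.31·0.841345 = 0.353468.

0.353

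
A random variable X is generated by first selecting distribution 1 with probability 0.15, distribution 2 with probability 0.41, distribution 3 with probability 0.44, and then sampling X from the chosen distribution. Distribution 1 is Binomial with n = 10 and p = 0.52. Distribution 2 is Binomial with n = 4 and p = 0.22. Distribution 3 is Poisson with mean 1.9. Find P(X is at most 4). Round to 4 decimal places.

0.8799

Conditional on each component, P(X ≤ 4): 1: 0.32882; 2: 1; 3: 0.955919.
By total probability, P(X ≤ 4) = 0.15·0.32882 + 0.41·1 + 0.44·0.955919 = 0.879927.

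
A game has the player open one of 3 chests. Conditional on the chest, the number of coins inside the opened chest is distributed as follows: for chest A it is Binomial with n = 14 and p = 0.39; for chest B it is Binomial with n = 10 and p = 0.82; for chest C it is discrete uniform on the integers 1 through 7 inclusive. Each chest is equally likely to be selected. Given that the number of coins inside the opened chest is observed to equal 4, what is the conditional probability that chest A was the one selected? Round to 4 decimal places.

Likelihoods P(X=4 | ·): A: 0.165193; B: 0.00322931; C: 0.142857.
Posterior ∝ prior × likelihood. Numerator for A: 0.333333·0.165193 = 0.0550642.
Normalizing constant: 0.333333·0.165193 + 0.333333·0.00322931 + 0.333333·0.142857 = 0.10376.
P(A | observation) = 0.0550642 / 0.10376 = 0.53069.

0.5307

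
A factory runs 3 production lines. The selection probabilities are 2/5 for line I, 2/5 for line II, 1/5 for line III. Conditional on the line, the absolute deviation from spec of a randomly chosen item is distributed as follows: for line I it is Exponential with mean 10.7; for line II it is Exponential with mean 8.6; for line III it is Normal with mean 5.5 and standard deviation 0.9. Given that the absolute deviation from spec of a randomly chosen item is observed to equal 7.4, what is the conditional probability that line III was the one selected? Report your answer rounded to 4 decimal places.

0.1992

Likelihoods f(7.4 | ·): I: 0.0468019; II: 0.049182; III: 0.0477406.
Posterior ∝ prior × likelihood. Numerator for III: 0.2·0.0477406 = 0.00954812.
Normalizing constant: 0.4·0.0468019 + 0.4·0.049182 + 0.2·0.0477406 = 0.0479417.
P(III | observation) = 0.00954812 / 0.0479417 = 0.199161.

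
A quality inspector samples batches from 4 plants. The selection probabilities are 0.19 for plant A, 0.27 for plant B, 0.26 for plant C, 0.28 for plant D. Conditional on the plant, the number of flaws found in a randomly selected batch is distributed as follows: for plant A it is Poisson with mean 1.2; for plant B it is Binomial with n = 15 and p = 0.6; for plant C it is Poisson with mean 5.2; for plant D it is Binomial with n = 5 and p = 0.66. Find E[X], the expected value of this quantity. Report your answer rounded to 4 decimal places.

Component means — A: 1.2; B: 9; C: 5.2; D: 3.3.
E[X] = 0.19·1.2 + 0.27·9 + 0.26·5.2 + 0.28·3.3 = 4.934.

4.9340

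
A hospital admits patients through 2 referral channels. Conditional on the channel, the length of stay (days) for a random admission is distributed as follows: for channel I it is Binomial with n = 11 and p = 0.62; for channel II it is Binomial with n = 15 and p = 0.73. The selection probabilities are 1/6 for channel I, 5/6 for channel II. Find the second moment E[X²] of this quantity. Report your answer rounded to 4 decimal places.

For each component E[X²] = Var + (mean)², giving I: 49.104; II: 122.859.
Overall E[X²] = 0.166667·49.104 + 0.833333·122.859 = 110.566.

110.5665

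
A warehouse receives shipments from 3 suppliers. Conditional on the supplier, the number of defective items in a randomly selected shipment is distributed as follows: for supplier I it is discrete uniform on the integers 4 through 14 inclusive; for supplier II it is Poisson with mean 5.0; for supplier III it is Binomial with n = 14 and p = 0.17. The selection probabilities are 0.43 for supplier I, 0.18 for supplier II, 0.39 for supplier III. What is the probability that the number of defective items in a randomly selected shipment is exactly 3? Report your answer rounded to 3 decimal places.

Conditional on each supplier, P(X = 3): I: 0; II: 0.140374; III: 0.230307.
By total probability, P(X = 3) = 0.43·0 + 0.18·0.140374 + 0.39·0.230307 = 0.115087.

0.115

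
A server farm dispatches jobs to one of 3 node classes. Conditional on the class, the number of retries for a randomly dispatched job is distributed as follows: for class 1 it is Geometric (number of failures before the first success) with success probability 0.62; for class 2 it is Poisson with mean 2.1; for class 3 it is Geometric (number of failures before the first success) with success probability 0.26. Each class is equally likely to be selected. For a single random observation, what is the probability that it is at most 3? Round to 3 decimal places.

0.839

Conditional on each class, P(X ≤ 3): 1: 0.979149; 2: 0.838643; 3: 0.700134.
By total probability, P(X ≤ 3) = 0.333333·0.979149 + 0.333333·0.838643 + 0.333333·0.700134 = 0.839309.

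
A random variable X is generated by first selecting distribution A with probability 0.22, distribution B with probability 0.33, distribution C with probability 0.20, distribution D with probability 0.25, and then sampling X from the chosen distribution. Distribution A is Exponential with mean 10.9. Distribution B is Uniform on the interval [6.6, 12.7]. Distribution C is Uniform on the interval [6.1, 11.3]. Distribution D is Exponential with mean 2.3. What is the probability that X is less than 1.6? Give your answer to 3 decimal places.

Conditional on each component, P(X < 1.6): A: 0.136524; B: 0; C: 0; D: 0.501251.
By total probability, P(X < 1.6) = 0.22·0.136524 + 0.33·0 + 0.2·0 + 0.25·0.501251 = 0.155348.

0.155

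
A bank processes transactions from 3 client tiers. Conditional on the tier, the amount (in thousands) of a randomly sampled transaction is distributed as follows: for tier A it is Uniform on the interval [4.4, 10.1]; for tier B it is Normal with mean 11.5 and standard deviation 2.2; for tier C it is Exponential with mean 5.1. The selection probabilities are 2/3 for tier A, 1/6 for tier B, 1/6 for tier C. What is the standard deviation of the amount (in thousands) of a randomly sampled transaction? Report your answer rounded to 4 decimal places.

Per component, A: μ=7.25, E[X²]=55.27; B: μ=11.5, E[X²]=137.09; C: μ=5.1, E[X²]=52.02.
E[X] = 0.666667·7.25 + 0.166667·11.5 + 0.166667·5.1 = 7.6.
E[X²] = 0.666667·55.27 + 0.166667·137.09 + 0.166667·52.02 = 68.365.
Var(X) = E[X²] − (E[X])² = 68.365 − 57.76 = 10.605.
SD(X) = √10.605 = 3.25653.

3.2565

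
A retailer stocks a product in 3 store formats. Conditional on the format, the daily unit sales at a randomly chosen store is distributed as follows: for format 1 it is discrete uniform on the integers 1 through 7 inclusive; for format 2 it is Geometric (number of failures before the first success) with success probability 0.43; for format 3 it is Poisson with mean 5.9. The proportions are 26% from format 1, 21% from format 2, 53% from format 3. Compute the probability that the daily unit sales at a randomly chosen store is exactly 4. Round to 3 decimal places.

Conditional on each format, P(X = 4): 1: 0.142857; 2: 0.0453908; 3: 0.138312.
By total probability, P(X = 4) = 0.26·0.142857 + 0.21·0.0453908 + 0.53·0.138312 = 0.11998.

0.120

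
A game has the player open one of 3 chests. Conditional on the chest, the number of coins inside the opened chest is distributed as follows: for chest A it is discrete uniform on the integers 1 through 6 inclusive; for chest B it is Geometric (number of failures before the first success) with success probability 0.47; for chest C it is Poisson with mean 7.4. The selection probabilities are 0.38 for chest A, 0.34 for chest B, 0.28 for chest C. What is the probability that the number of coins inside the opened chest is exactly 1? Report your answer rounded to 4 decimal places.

0.1493

Conditional on each chest, P(X = 1): A: 0.166667; B: 0.2491; C: 0.00452327.
By total probability, P(X = 1) = 0.38·0.166667 + 0.34·0.2491 + 0.28·0.00452327 = 0.149294.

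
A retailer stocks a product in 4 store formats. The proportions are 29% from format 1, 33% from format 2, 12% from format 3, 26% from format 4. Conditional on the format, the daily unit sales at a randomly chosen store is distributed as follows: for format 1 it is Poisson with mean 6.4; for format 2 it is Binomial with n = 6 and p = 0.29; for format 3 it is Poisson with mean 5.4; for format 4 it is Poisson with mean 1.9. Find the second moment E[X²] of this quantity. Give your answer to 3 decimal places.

For each component E[X²] = Var + (mean)², giving 1: 47.36; 2: 4.263; 3: 34.56; 4: 5.51.
Overall E[X²] = 0.29·47.36 + 0.33·4.263 + 0.12·34.56 + 0.26·5.51 = 20.721.

20.721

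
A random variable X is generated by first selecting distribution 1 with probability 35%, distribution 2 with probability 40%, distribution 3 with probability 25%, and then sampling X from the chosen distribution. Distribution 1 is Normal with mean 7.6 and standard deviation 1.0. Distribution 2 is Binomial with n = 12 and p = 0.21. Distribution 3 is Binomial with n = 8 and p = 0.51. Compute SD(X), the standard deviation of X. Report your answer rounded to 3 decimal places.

2.566

Per component, 1: μ=7.6, E[X²]=58.76; 2: μ=2.52, E[X²]=8.3412; 3: μ=4.08, E[X²]=18.6456.
E[X] = 0.35·7.6 + 0.4·2.52 + 0.25·4.08 = 4.688.
E[X²] = 0.35·58.76 + 0.4·8.3412 + 0.25·18.6456 = 28.5639.
Var(X) = E[X²] − (E[X])² = 28.5639 − 21.9773 = 6.58654.
SD(X) = √6.58654 = 2.56642.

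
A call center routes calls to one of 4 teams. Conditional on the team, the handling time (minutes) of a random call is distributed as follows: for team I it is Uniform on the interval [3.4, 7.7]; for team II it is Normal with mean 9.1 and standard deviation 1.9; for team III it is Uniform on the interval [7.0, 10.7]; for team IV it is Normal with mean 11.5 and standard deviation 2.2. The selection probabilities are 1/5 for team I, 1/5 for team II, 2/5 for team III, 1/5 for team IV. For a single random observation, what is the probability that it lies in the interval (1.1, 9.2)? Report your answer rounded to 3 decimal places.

0.572

Conditional on each team, P(1.1 < X < 9.2): I: 1; II: 0.520975; III: 0.594595; IV: 0.147905.
By total probability, P(1.1 < X < 9.2) = 0.2·1 + 0.2·0.520975 + 0.4·0.594595 + 0.2·0.147905 = 0.571614.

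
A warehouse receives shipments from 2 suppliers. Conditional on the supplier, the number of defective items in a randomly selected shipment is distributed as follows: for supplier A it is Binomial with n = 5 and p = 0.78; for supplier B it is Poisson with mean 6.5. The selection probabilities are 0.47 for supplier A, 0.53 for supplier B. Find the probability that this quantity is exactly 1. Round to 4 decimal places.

0.0095

Conditional on each supplier, P(X = 1): A: 0.00913598; B: 0.00977235.
By total probability, P(X = 1) = 0.47·0.00913598 + 0.53·0.00977235 = 0.00947326.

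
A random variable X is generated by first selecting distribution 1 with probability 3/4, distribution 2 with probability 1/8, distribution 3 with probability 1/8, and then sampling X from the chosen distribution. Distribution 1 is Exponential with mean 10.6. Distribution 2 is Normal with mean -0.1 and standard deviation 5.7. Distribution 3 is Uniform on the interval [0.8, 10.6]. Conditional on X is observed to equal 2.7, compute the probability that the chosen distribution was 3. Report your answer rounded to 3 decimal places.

Likelihoods f(2.7 | ·): 1: 0.073126; 2: 0.062035; 3: 0.102041.
Posterior ∝ prior × likelihood. Numerator for 3: 0.125·0.102041 = 0.0127551.
Normalizing constant: 0.75·0.073126 + 0.125·0.062035 + 0.125·0.102041 = 0.075354.
P(3 | observation) = 0.0127551 / 0.075354 = 0.169269.

0.169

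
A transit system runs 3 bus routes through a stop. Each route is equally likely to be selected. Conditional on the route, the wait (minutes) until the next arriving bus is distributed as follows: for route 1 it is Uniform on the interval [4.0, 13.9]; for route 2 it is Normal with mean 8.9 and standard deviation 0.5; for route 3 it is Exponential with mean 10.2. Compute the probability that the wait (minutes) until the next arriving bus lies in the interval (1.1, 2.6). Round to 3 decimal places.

Conditional on each route, P(1.1 < X < 2.6): 1: 0; 2: 0; 3: 0.122776.
By total probability, P(1.1 < X < 2.6) = 0.333333·0 + 0.333333·0 + 0.333333·0.122776 = 0.0409253.

0.041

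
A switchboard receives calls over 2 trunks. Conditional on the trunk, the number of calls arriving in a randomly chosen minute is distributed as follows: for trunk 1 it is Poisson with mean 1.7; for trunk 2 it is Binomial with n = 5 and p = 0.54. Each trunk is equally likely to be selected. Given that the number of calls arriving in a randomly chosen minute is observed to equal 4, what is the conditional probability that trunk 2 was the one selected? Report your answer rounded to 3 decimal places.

0.755

Likelihoods P(X=4 | ·): 1: 0.0635746; 2: 0.19557.
Posterior ∝ prior × likelihood. Numerator for 2: 0.5·0.19557 = 0.0977851.
Normalizing constant: 0.5·0.0635746 + 0.5·0.19557 = 0.129572.
P(2 | observation) = 0.0977851 / 0.129572 = 0.754675.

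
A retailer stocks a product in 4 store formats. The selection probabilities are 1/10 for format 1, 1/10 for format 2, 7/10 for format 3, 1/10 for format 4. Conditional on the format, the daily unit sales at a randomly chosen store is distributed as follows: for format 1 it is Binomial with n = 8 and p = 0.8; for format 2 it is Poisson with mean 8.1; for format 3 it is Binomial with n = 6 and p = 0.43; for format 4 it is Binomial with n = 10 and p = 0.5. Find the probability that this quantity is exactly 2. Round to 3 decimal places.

0.210

Conditional on each format, P(X = 2): 1: 0.00114688; 2: 0.0099576; 3: 0.292771; 4: 0.0439453.
By total probability, P(X = 2) = 0.1·0.00114688 + 0.1·0.0099576 + 0.7·0.292771 + 0.1·0.0439453 = 0.210444.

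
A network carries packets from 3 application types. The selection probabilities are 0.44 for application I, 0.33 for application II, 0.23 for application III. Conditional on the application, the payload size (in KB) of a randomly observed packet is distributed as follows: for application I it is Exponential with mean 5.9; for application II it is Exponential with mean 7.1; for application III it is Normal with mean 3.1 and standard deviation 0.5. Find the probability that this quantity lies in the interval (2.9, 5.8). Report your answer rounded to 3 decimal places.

0.329

Conditional on each application, P(2.9 < X < 5.8): I: 0.237525; II: 0.222881; III: 0.655422.
By total probability, P(2.9 < X < 5.8) = 0.44·0.237525 + 0.33·0.222881 + 0.23·0.655422 = 0.328809.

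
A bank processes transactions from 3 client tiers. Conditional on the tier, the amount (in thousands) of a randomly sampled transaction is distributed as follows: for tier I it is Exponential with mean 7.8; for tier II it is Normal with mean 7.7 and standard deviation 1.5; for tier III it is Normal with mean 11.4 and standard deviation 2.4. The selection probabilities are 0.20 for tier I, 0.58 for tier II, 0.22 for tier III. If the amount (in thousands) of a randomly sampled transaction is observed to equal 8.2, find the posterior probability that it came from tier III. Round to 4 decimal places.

0.0885

Likelihoods f(8.2 | ·): I: 0.0448063; II: 0.251589; III: 0.0683375.
Posterior ∝ prior × likelihood. Numerator for III: 0.22·0.0683375 = 0.0150343.
Normalizing constant: 0.2·0.0448063 + 0.58·0.251589 + 0.22·0.0683375 = 0.169917.
P(III | observation) = 0.0150343 / 0.169917 = 0.08848.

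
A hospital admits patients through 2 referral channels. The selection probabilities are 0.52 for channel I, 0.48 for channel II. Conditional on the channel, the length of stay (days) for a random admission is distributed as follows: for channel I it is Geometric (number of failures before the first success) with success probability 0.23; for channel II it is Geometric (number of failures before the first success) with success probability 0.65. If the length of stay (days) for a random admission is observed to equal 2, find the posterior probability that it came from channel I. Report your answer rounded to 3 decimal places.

0.650

Likelihoods P(X=2 | ·): I: 0.136367; II: 0.079625.
Posterior ∝ prior × likelihood. Numerator for I: 0.52·0.136367 = 0.0709108.
Normalizing constant: 0.52·0.136367 + 0.48·0.079625 = 0.109131.
P(I | observation) = 0.0709108 / 0.109131 = 0.649778.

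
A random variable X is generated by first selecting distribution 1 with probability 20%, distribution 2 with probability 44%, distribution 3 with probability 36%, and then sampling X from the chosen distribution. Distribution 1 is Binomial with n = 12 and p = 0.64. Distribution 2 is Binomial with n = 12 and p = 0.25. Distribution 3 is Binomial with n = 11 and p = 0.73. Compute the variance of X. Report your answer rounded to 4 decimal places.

Per component, 1: μ=7.68, E[X²]=61.7472; 2: μ=3, E[X²]=11.25; 3: μ=8.03, E[X²]=66.649.
E[X] = 0.2·7.68 + 0.44·3 + 0.36·8.03 = 5.7468.
E[X²] = 0.2·61.7472 + 0.44·11.25 + 0.36·66.649 = 41.2931.
Var(X) = E[X²] − (E[X])² = 41.2931 − 33.0257 = 8.26737.

8.2674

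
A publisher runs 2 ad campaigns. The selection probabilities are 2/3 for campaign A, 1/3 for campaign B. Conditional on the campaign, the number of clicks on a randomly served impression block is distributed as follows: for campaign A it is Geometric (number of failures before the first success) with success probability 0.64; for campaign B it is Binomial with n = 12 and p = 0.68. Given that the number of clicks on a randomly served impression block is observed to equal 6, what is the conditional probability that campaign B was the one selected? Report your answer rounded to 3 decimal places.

0.972

Likelihoods P(X=6 | ·): A: 0.00139314; B: 0.0980901.
Posterior ∝ prior × likelihood. Numerator for B: 0.333333·0.0980901 = 0.0326967.
Normalizing constant: 0.666667·0.00139314 + 0.333333·0.0980901 = 0.0336255.
P(B | observation) = 0.0326967 / 0.0336255 = 0.972379.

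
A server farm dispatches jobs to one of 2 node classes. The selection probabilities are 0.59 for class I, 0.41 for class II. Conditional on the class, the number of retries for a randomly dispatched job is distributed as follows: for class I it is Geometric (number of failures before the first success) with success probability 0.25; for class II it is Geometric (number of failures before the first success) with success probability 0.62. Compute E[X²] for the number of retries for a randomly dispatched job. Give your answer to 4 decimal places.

12.9493

For each component E[X²] = Var + (mean)², giving I: 21; II: 1.3642.
Overall E[X²] = 0.59·21 + 0.41·1.3642 = 12.9493.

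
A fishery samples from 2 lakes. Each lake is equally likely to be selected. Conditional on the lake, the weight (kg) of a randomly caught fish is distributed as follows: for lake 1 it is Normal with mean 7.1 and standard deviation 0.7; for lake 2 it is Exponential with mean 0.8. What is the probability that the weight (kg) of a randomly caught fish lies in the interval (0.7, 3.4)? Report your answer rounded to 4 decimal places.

0.2013

Conditional on each lake, P(0.7 < X < 3.4): 1: 6.26076e-08; 2: 0.402598.
By total probability, P(0.7 < X < 3.4) = 0.5·6.26076e-08 + 0.5·0.402598 = 0.201299.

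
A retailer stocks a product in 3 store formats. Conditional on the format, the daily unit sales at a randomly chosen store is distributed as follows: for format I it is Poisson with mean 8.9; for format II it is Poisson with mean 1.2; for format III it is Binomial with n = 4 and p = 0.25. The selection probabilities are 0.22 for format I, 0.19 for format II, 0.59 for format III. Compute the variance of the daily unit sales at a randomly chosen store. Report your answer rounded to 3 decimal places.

13.212

Per component, I: μ=8.9, E[X²]=88.11; II: μ=1.2, E[X²]=2.64; III: μ=1, E[X²]=1.75.
E[X] = 0.22·8.9 + 0.19·1.2 + 0.59·1 = 2.776.
E[X²] = 0.22·88.11 + 0.19·2.64 + 0.59·1.75 = 20.9183.
Var(X) = E[X²] − (E[X])² = 20.9183 − 7.70618 = 13.2121.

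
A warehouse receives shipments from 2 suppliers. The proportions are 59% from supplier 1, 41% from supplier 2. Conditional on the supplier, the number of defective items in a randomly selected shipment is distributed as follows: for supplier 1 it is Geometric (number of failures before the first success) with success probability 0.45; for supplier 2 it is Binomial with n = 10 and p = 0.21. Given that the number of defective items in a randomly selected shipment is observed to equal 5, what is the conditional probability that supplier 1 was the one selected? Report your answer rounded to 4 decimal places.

Likelihoods P(X=5 | ·): 1: 0.0226478; 2: 0.0316689.
Posterior ∝ prior × likelihood. Numerator for 1: 0.59·0.0226478 = 0.0133622.
Normalizing constant: 0.59·0.0226478 + 0.41·0.0316689 = 0.0263464.
P(1 | observation) = 0.0133622 / 0.0263464 = 0.507173.

0.5072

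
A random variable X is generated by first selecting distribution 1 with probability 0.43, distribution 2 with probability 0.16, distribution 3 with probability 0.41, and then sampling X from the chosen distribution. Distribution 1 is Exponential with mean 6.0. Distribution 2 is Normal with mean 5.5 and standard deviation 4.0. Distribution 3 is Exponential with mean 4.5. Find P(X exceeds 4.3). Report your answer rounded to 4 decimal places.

0.4666

Conditional on each component, P(X > 4.3): 1: 0.488377; 2: 0.617911; 3: 0.384598.
By total probability, P(X > 4.3) = 0.43·0.488377 + 0.16·0.617911 + 0.41·0.384598 = 0.466553.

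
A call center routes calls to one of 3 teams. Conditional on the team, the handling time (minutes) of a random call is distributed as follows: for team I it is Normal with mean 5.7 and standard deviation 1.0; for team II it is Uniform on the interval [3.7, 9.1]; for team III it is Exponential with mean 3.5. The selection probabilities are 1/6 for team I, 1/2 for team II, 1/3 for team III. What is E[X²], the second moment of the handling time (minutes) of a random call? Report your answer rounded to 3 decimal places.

For each component E[X²] = Var + (mean)², giving I: 33.49; II: 43.39; III: 24.5.
Overall E[X²] = 0.166667·33.49 + 0.5·43.39 + 0.333333·24.5 = 35.4433.

35.443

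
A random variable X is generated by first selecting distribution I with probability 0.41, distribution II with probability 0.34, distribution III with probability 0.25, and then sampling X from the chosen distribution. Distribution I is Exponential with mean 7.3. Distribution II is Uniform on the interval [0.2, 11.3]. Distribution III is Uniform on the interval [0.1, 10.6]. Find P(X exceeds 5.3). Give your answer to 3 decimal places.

Conditional on each component, P(X > 5.3): I: 0.483827; II: 0.540541; III: 0.504762.
By total probability, P(X > 5.3) = 0.41·0.483827 + 0.34·0.540541 + 0.25·0.504762 = 0.508343.

0.508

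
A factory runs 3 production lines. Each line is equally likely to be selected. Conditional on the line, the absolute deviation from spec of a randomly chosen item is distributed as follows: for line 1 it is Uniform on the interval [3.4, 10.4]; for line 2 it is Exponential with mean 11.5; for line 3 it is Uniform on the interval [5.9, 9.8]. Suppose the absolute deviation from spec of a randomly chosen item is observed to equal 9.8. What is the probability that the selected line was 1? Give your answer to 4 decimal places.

0.3274

Likelihoods f(9.8 | ·): 1: 0.142857; 2: 0.0370858; 3: 0.25641.
Posterior ∝ prior × likelihood. Numerator for 1: 0.333333·0.142857 = 0.047619.
Normalizing constant: 0.333333·0.142857 + 0.333333·0.0370858 + 0.333333·0.25641 = 0.145451.
P(1 | observation) = 0.047619 / 0.145451 = 0.327389.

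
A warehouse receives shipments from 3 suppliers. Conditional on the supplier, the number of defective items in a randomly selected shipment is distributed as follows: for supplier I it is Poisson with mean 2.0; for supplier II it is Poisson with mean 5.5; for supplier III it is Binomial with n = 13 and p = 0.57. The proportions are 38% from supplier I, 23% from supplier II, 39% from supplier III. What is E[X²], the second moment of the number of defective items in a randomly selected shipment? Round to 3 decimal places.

33.159

For each component E[X²] = Var + (mean)², giving I: 6; II: 35.75; III: 58.0944.
Overall E[X²] = 0.38·6 + 0.23·35.75 + 0.39·58.0944 = 33.1593.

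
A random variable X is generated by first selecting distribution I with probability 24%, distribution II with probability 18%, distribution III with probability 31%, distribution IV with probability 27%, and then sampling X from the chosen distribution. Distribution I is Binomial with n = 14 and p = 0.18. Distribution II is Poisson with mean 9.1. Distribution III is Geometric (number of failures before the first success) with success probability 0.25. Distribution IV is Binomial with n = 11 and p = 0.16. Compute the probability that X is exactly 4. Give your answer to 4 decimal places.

Conditional on each component, P(X = 4): I: 0.144432; II: 0.0319062; III: 0.0791016; IV: 0.0638188.
By total probability, P(X = 4) = 0.24·0.144432 + 0.18·0.0319062 + 0.31·0.0791016 + 0.27·0.0638188 = 0.0821593.

0.0822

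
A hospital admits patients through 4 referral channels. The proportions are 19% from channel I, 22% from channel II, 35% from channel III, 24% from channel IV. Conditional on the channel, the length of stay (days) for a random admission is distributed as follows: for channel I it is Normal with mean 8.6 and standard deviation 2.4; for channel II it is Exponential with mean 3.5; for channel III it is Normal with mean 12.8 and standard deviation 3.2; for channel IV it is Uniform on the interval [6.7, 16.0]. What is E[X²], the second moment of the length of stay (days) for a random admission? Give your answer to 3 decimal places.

114.112

For each component E[X²] = Var + (mean)², giving I: 79.72; II: 24.5; III: 174.08; IV: 136.03.
Overall E[X²] = 0.19·79.72 + 0.22·24.5 + 0.35·174.08 + 0.24·136.03 = 114.112.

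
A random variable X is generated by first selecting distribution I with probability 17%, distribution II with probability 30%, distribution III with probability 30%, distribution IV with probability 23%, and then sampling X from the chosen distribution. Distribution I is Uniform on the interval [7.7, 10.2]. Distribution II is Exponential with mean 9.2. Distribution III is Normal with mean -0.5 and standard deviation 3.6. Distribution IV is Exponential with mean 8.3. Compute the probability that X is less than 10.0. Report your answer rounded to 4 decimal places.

Conditional on each component, P(X < 10.0): I: 0.92; II: 0.662759; III: 0.998231; IV: 0.700254.
By total probability, P(X < 10.0) = 0.17·0.92 + 0.3·0.662759 + 0.3·0.998231 + 0.23·0.700254 = 0.815755.

0.8158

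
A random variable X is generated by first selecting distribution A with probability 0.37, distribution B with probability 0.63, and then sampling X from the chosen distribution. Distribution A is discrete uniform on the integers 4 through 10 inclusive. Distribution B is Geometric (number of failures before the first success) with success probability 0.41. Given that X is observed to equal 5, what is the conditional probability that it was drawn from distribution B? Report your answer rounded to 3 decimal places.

Likelihoods P(X=5 | ·): A: 0.142857; B: 0.0293119.
Posterior ∝ prior × likelihood. Numerator for B: 0.63·0.0293119 = 0.0184665.
Normalizing constant: 0.37·0.142857 + 0.63·0.0293119 = 0.0713236.
P(B | observation) = 0.0184665 / 0.0713236 = 0.258911.

0.259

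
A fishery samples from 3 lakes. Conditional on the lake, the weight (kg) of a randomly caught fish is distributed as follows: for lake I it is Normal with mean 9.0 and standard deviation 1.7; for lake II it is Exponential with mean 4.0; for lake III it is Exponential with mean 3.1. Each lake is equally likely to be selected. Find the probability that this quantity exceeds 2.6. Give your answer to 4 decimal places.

0.6514

Conditional on each lake, P(X > 2.6): I: 0.999917; II: 0.522046; III: 0.432268.
By total probability, P(X > 2.6) = 0.333333·0.999917 + 0.333333·0.522046 + 0.333333·0.432268 = 0.65141.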